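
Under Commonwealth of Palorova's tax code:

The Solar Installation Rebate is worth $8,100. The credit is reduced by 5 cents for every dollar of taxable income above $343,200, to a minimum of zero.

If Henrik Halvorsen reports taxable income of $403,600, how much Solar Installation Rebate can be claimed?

Solar Installation Rebate: 5% of the $60,400 excess over $343,200 is $3,020; credit = $8,100 − $3,020 = $5,080.

$5,080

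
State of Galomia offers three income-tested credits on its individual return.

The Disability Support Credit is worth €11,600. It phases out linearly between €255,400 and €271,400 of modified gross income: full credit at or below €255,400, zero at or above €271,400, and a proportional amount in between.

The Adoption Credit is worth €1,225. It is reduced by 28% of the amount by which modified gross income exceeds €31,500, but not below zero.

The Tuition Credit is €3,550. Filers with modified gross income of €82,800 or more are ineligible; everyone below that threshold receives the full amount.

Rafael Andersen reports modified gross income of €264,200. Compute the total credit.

Disability Support Credit: €264,200 is €8,800 into a €16,000 phase-out range, leaving 7,200/16,000 of the credit: €11,600 × 7,200/16,000 = €5,220.
Adoption Credit: 28% of the €232,700 excess over €31,500 is €65,156 ≥ base, so the credit is €0.
Tuition Credit: €264,200 meets or exceeds the €82,800 cutoff, so the credit is €0.
Total: €5,220 + €0 + €0 = €5,220.

€5,220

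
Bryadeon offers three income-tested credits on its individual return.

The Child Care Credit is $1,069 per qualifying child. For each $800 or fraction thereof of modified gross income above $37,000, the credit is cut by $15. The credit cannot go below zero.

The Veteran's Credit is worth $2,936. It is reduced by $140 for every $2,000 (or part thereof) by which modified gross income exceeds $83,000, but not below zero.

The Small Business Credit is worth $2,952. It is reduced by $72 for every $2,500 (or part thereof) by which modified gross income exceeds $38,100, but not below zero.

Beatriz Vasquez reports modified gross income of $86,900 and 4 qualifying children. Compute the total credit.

$7,499

Child Care Credit: base = 4 × $1,069 = $4,276. income exceeds $37,000 by $49,900, which is 63 full-or-partial $800 increments; reduction = 63 × $15 = $945, leaving $3,331.
Veteran's Credit: income exceeds $83,000 by $3,900, which is 2 full-or-partial $2,000 increments; reduction = 2 × $140 = $280, leaving $2,656.
Small Business Credit: income exceeds $38,100 by $48,800, which is 20 full-or-partial $2,500 increments; reduction = 20 × $72 = $1,440, leaving $1,512.
Total: $3,331 + $2,656 + $1,512 = $7,499.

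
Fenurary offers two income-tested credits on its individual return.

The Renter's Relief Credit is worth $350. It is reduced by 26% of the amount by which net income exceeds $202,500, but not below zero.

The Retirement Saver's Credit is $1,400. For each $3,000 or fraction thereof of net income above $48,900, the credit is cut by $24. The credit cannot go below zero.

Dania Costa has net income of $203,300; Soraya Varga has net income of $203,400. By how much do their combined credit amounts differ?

Dania ($203,300): Renter's Relief Credit: 26% of the $800 excess over $202,500 is $208; credit = $350 − $208 = $142. Retirement Saver's Credit: income exceeds $48,900 by $154,400, which is 52 full-or-partial $3,000 increments; reduction = 52 × $24 = $1,248, leaving $152. total $142 + $152 = $294
Soraya ($203,400): Renter's Relief Credit: 26% of the $900 excess over $202,500 is $234; credit = $350 − $234 = $116. Retirement Saver's Credit: income exceeds $48,900 by $154,500, which is 52 full-or-partial $3,000 increments; reduction = 52 × $24 = $1,248, leaving $152. total $116 + $152 = $268
Difference: |$294 − $268| = $26.

$26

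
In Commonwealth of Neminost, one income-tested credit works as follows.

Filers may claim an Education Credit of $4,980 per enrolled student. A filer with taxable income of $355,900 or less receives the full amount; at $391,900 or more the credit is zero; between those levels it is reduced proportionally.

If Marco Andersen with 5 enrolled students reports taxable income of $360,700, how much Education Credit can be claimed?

$21,580

Education Credit: base = 5 × $4,980 = $24,900. $360,700 is $4,800 into a $36,000 phase-out range, leaving 31,200/36,000 of the credit: $24,900 × 31,200/36,000 = $21,580.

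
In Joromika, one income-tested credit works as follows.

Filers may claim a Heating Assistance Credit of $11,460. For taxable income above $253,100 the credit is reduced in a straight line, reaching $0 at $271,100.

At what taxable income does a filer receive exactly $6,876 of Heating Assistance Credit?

$260,300

$6,876 is 6,876/11,460 of the full $11,460, so 4,584/11,460 of the $18,000 range has been used: income = $253,100 + $18,000 × 4,584/11,460 = $260,300.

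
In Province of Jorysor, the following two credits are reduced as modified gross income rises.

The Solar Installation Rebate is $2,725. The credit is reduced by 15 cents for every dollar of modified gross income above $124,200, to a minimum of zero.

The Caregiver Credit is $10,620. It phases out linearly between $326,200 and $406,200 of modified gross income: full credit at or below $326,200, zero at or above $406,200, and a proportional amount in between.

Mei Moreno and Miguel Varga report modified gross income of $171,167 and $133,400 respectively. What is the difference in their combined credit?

$1,345

Mei ($171,167): Solar Installation Rebate: 15% of the $46,967 excess over $124,200 is $7,045.05 ≥ base, so the credit is $0. Caregiver Credit: $171,167 is at or below the $326,200 threshold, so the full $10,620 applies. total $0 + $10,620 = $10,620
Miguel ($133,400): Solar Installation Rebate: 15% of the $9,200 excess over $124,200 is $1,380; credit = $2,725 − $1,380 = $1,345. Caregiver Credit: $133,400 is at or below the $326,200 threshold, so the full $10,620 applies. total $1,345 + $10,620 = $11,965
Difference: |$10,620 − $11,965| = $1,345.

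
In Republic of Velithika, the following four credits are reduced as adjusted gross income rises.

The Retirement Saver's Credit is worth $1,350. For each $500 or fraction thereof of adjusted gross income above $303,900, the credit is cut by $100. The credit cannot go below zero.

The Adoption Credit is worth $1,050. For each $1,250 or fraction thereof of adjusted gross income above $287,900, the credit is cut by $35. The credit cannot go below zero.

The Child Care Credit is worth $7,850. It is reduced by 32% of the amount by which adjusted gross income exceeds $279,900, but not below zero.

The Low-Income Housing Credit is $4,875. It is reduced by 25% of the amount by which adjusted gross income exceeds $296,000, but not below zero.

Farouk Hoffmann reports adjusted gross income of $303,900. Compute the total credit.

$5,015

Retirement Saver's Credit: $303,900 is at or below the $303,900 threshold, so the full $1,350 applies.
Adoption Credit: income exceeds $287,900 by $16,000, which is 13 full-or-partial $1,250 increments; reduction = 13 × $35 = $455, leaving $595.
Child Care Credit: 32% of the $24,000 excess over $279,900 is $7,680; credit = $7,850 − $7,680 = $170.
Low-Income Housing Credit: 25% of the $7,900 excess over $296,000 is $1,975; credit = $4,875 − $1,975 = $2,900.
Total: $1,350 + $595 + $170 + $2,900 = $5,015.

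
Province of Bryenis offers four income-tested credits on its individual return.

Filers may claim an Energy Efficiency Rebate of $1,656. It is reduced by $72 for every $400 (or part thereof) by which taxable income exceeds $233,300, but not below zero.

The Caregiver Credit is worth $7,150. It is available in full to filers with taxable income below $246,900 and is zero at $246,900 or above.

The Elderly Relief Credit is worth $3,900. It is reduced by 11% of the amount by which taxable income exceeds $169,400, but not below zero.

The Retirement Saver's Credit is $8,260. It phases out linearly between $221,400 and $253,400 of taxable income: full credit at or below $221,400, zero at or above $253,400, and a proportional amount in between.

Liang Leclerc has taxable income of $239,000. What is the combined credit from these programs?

$11,443

Energy Efficiency Rebate: income exceeds $233,300 by $5,700, which is 15 full-or-partial $400 increments; reduction = 15 × $72 = $1,080, leaving $576.
Caregiver Credit: $239,000 is below the $246,900 cutoff, so the full $7,150 applies.
Elderly Relief Credit: 11% of the $69,600 excess over $169,400 is $7,656 ≥ base, so the credit is $0.
Retirement Saver's Credit: $239,000 is $17,600 into a $32,000 phase-out range, leaving 14,400/32,000 of the credit: $8,260 × 14,400/32,000 = $3,717.
Total: $576 + $7,150 + $0 + $3,717 = $11,443.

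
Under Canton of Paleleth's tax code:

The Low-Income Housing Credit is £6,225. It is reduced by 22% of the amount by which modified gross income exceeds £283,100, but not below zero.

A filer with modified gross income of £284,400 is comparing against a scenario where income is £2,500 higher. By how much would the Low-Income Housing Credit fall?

£550

At £284,400 — 22% of the £1,300 excess over £283,100 is £286; credit = £6,225 − £286 = £5,939.
At £286,900 — 22% of the £3,800 excess over £283,100 is £836; credit = £6,225 − £836 = £5,389.
Lost: £5,939 − £5,389 = £550.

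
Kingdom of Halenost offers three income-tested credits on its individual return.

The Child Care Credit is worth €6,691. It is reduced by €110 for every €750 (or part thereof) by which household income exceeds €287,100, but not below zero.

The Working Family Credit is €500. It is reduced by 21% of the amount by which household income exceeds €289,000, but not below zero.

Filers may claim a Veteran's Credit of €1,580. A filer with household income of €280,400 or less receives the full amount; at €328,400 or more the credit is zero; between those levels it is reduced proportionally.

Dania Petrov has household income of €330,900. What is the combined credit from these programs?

Child Care Credit: income exceeds €287,100 by €43,800, which is 59 full-or-partial €750 increments; reduction = 59 × €110 = €6,490, leaving €201.
Working Family Credit: 21% of the €41,900 excess over €289,000 is €8,799 ≥ base, so the credit is €0.
Veteran's Credit: €330,900 is at or above €328,400, so the credit is €0.
Total: €201 + €0 + €0 = €201.

€201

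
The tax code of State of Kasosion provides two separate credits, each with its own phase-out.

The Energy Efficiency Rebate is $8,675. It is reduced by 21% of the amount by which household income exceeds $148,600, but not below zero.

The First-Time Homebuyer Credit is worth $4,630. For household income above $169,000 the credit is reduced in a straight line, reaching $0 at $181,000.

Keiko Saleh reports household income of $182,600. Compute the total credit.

$1,535

Energy Efficiency Rebate: 21% of the $34,000 excess over $148,600 is $7,140; credit = $8,675 − $7,140 = $1,535.
First-Time Homebuyer Credit: $182,600 is at or above $181,000, so the credit is $0.
Total: $1,535 + $0 = $1,535.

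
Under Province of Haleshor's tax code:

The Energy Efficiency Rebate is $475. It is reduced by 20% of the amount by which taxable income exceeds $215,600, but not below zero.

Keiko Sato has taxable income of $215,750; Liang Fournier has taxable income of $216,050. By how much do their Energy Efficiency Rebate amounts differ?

Keiko ($215,750): Energy Efficiency Rebate: 20% of the $150 excess over $215,600 is $30; credit = $475 − $30 = $445.
Liang ($216,050): Energy Efficiency Rebate: 20% of the $450 excess over $215,600 is $90; credit = $475 − $90 = $385.
Difference: |$445 − $385| = $60.

$60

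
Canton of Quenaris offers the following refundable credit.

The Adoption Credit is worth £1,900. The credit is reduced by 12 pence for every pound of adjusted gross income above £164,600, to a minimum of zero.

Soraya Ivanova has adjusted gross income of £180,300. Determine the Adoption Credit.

£16

Adoption Credit: 12% of the £15,700 excess over £164,600 is £1,884; credit = £1,900 − £1,884 = £16.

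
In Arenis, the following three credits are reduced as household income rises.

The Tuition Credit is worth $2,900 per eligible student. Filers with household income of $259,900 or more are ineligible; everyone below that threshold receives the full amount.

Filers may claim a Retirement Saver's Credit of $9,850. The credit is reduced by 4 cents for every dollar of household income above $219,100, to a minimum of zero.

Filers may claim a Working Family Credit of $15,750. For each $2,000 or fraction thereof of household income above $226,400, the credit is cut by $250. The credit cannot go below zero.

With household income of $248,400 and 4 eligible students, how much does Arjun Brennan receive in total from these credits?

$33,278

Tuition Credit: base = 4 × $2,900 = $11,600. $248,400 is below the $259,900 cutoff, so the full $11,600 applies.
Retirement Saver's Credit: 4% of the $29,300 excess over $219,100 is $1,172; credit = $9,850 − $1,172 = $8,678.
Working Family Credit: income exceeds $226,400 by $22,000, which is 11 full-or-partial $2,000 increments; reduction = 11 × $250 = $2,750, leaving $13,000.
Total: $11,600 + $8,678 + $13,000 = $33,278.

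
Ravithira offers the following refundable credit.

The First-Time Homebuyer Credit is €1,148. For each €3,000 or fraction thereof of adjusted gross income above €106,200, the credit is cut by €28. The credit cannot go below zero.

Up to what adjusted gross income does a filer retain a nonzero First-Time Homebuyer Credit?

After 40 increments the reduction is 40 × €28 = €1,120, leaving €28; one more increment wipes it out. Increment 40 ends at excess 40 × €3,000 = €120,000, so the highest qualifying income is €106,200 + €120,000 = €226,200.

€226,200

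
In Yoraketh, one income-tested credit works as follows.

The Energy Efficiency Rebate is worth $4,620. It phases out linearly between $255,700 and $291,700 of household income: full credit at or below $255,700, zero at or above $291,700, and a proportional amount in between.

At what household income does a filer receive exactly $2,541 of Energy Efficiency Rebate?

$2,541 is 2,541/4,620 of the full $4,620, so 2,079/4,620 of the $36,000 range has been used: income = $255,700 + $36,000 × 2,079/4,620 = $271,900.

$271,900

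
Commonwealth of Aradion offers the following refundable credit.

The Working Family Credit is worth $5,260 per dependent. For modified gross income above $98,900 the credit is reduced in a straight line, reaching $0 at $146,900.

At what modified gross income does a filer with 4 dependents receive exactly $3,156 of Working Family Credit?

$139,700

Full credit = 4 × $5,260 = $21,040.
$3,156 is 3,156/21,040 of the full $21,040, so 17,884/21,040 of the $48,000 range has been used: income = $98,900 + $48,000 × 17,884/21,040 = $139,700.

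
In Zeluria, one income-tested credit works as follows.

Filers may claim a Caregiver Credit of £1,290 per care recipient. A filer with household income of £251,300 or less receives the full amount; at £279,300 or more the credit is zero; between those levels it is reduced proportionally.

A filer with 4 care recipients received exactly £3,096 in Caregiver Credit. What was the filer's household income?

£262,500

Full credit = 4 × £1,290 = £5,160.
£3,096 is 3,096/5,160 of the full £5,160, so 2,064/5,160 of the £28,000 range has been used: income = £251,300 + £28,000 × 2,064/5,160 = £262,500.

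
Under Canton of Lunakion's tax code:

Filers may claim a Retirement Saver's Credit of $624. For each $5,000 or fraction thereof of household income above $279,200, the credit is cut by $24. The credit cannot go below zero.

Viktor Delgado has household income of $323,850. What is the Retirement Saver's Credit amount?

$408

Retirement Saver's Credit: income exceeds $279,200 by $44,650, which is 9 full-or-partial $5,000 increments; reduction = 9 × $24 = $216, leaving $408.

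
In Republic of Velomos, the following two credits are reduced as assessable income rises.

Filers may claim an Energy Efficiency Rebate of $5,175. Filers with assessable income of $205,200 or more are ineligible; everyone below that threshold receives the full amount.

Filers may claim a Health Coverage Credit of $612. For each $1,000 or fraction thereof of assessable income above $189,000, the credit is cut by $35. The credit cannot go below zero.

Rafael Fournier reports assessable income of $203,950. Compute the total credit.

Energy Efficiency Rebate: $203,950 is below the $205,200 cutoff, so the full $5,175 applies.
Health Coverage Credit: income exceeds $189,000 by $14,950, which is 15 full-or-partial $1,000 increments; reduction = 15 × $35 = $525, leaving $87.
Total: $5,175 + $87 = $5,262.

$5,262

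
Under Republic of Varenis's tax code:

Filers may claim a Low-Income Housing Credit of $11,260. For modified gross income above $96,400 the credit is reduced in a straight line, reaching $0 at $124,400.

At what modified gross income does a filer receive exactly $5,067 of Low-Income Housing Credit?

$111,800

$5,067 is 5,067/11,260 of the full $11,260, so 6,193/11,260 of the $28,000 range has been used: income = $96,400 + $28,000 × 6,193/11,260 = $111,800.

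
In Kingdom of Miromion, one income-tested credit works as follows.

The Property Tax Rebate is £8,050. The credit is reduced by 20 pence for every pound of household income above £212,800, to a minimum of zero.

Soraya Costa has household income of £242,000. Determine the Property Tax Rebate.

Property Tax Rebate: 20% of the £29,200 excess over £212,800 is £5,840; credit = £8,050 − £5,840 = £2,210.

£2,210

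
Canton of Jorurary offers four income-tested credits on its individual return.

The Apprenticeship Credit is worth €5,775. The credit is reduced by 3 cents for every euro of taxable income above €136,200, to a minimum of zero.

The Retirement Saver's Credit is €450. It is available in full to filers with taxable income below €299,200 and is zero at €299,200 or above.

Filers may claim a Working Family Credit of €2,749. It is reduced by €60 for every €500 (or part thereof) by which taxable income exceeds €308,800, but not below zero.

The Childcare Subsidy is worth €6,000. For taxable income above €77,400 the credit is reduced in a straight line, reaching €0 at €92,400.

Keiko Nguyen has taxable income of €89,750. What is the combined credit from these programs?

€10,034

Apprenticeship Credit: €89,750 is at or below the €136,200 threshold, so the full €5,775 applies.
Retirement Saver's Credit: €89,750 is below the €299,200 cutoff, so the full €450 applies.
Working Family Credit: €89,750 is at or below the €308,800 threshold, so the full €2,749 applies.
Childcare Subsidy: €89,750 is €12,350 into a €15,000 phase-out range, leaving 2,650/15,000 of the credit: €6,000 × 2,650/15,000 = €1,060.
Total: €5,775 + €450 + €2,749 + €1,060 = €10,034.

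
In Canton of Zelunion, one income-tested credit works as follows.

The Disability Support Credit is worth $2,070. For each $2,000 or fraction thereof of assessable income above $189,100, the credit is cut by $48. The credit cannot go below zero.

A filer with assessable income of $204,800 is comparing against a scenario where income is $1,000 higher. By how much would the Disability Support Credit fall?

$48

At $204,800 — income exceeds $189,100 by $15,700, which is 8 full-or-partial $2,000 increments; reduction = 8 × $48 = $384, leaving $1,686.
At $205,800 — income exceeds $189,100 by $16,700, which is 9 full-or-partial $2,000 increments; reduction = 9 × $48 = $432, leaving $1,638.
Lost: $1,686 − $1,638 = $48.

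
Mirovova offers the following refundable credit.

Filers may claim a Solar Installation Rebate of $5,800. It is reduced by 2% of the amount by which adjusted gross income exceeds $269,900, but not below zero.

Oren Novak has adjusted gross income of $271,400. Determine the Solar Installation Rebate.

Solar Installation Rebate: 2% of the $1,500 excess over $269,900 is $30; credit = $5,800 − $30 = $5,770.

$5,770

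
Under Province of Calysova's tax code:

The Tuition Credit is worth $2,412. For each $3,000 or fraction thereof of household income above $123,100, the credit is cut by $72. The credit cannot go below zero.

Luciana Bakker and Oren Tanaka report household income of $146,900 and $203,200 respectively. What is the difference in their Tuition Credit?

Luciana ($146,900): Tuition Credit: income exceeds $123,100 by $23,800, which is 8 full-or-partial $3,000 increments; reduction = 8 × $72 = $576, leaving $1,836.
Oren ($203,200): Tuition Credit: income exceeds $123,100 by $80,100, which is 27 full-or-partial $3,000 increments; reduction = 27 × $72 = $1,944, leaving $468.
Difference: |$1,836 − $468| = $1,368.

$1,368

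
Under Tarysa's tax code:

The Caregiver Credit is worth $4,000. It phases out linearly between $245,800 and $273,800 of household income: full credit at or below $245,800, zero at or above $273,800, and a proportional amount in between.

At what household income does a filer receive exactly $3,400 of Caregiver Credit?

$250,000

$3,400 is 3,400/4,000 of the full $4,000, so 600/4,000 of the $28,000 range has been used: income = $245,800 + $28,000 × 600/4,000 = $250,000.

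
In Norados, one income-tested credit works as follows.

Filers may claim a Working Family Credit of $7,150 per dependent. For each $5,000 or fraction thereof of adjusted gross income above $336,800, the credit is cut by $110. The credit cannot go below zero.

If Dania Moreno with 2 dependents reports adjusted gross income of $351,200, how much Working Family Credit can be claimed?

$13,970

Working Family Credit: base = 2 × $7,150 = $14,300. income exceeds $336,800 by $14,400, which is 3 full-or-partial $5,000 increments; reduction = 3 × $110 = $330, leaving $13,970.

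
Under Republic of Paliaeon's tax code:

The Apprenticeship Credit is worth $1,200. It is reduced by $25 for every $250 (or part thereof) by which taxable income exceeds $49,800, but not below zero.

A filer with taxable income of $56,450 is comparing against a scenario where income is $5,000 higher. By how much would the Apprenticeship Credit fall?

$500

At $56,450 — income exceeds $49,800 by $6,650, which is 27 full-or-partial $250 increments; reduction = 27 × $25 = $675, leaving $525.
At $61,450 — income exceeds $49,800 by $11,650, which is 47 full-or-partial $250 increments; reduction = 47 × $25 = $1,175, leaving $25.
Lost: $525 − $25 = $500.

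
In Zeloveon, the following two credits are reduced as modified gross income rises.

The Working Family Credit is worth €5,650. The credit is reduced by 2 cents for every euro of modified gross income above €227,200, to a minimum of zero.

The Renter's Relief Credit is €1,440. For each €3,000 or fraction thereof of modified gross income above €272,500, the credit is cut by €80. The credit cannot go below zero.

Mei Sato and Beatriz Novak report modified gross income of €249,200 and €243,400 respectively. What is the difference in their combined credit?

Mei (€249,200): Working Family Credit: 2% of the €22,000 excess over €227,200 is €440; credit = €5,650 − €440 = €5,210. Renter's Relief Credit: €249,200 is at or below the €272,500 threshold, so the full €1,440 applies. total €5,210 + €1,440 = €6,650
Beatriz (€243,400): Working Family Credit: 2% of the €16,200 excess over €227,200 is €324; credit = €5,650 − €324 = €5,326. Renter's Relief Credit: €243,400 is at or below the €272,500 threshold, so the full €1,440 applies. total €5,326 + €1,440 = €6,766
Difference: |€6,650 − €6,766| = €116.

€116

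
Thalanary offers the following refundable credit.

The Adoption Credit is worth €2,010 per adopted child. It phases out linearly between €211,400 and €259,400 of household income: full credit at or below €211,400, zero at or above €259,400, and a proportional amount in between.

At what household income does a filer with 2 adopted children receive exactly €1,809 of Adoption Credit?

€237,800

Full credit = 2 × €2,010 = €4,020.
€1,809 is 1,809/4,020 of the full €4,020, so 2,211/4,020 of the €48,000 range has been used: income = €211,400 + €48,000 × 2,211/4,020 = €237,800.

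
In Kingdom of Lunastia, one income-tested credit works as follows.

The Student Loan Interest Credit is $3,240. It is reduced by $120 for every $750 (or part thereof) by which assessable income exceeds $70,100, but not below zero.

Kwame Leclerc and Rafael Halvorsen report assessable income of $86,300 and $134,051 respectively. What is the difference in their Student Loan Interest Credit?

$600

Kwame ($86,300): Student Loan Interest Credit: income exceeds $70,100 by $16,200, which is 22 full-or-partial $750 increments; reduction = 22 × $120 = $2,640, leaving $600.
Rafael ($134,051): Student Loan Interest Credit: income exceeds $70,100 by $63,951 → 86 increments × $120 = $10,320 ≥ base, so the credit is $0.
Difference: |$600 − $0| = $600.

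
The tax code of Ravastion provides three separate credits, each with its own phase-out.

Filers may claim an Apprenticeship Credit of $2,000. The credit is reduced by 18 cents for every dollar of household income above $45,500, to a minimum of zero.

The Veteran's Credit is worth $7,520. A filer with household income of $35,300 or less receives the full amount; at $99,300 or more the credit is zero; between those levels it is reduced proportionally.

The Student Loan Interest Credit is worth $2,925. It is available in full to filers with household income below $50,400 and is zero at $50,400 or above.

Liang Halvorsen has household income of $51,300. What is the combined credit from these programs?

$6,596

Apprenticeship Credit: 18% of the $5,800 excess over $45,500 is $1,044; credit = $2,000 − $1,044 = $956.
Veteran's Credit: $51,300 is $16,000 into a $64,000 phase-out range, leaving 48,000/64,000 of the credit: $7,520 × 48,000/64,000 = $5,640.
Student Loan Interest Credit: $51,300 meets or exceeds the $50,400 cutoff, so the credit is $0.
Total: $956 + $5,640 + $0 = $6,596.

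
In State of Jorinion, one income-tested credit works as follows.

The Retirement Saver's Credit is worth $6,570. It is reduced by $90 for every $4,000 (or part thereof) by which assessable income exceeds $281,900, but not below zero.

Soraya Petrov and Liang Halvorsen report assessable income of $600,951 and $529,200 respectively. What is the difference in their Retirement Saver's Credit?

Soraya ($600,951): Retirement Saver's Credit: income exceeds $281,900 by $319,051 → 80 increments × $90 = $7,200 ≥ base, so the credit is $0.
Liang ($529,200): Retirement Saver's Credit: income exceeds $281,900 by $247,300, which is 62 full-or-partial $4,000 increments; reduction = 62 × $90 = $5,580, leaving $990.
Difference: |$0 − $990| = $990.

$990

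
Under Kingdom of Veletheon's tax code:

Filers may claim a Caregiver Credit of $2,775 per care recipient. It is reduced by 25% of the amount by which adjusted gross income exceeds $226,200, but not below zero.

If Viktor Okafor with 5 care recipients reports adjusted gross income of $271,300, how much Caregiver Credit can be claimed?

$2,600

Caregiver Credit: base = 5 × $2,775 = $13,875. 25% of the $45,100 excess over $226,200 is $11,275; credit = $13,875 − $11,275 = $2,600.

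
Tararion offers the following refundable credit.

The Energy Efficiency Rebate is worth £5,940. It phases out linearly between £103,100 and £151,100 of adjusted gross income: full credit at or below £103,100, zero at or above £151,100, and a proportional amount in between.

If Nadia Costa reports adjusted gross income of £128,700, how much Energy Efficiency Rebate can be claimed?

£2,772

Energy Efficiency Rebate: £128,700 is £25,600 into a £48,000 phase-out range, leaving 22,400/48,000 of the credit: £5,940 × 22,400/48,000 = £2,772.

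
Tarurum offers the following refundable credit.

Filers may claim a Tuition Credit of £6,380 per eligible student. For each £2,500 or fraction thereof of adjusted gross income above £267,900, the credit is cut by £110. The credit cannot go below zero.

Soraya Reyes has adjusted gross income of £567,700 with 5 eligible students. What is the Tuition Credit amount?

£18,700

Tuition Credit: base = 5 × £6,380 = £31,900. income exceeds £267,900 by £299,800, which is 120 full-or-partial £2,500 increments; reduction = 120 × £110 = £13,200, leaving £18,700.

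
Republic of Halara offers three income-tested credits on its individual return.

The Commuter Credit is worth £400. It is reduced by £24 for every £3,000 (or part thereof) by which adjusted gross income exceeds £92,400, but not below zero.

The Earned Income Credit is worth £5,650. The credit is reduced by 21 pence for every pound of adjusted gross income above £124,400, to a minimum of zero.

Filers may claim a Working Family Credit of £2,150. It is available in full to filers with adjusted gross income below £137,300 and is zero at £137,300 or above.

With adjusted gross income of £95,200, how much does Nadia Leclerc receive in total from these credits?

Commuter Credit: income exceeds £92,400 by £2,800, which is 1 full-or-partial £3,000 increment; reduction = 1 × £24 = £24, leaving £376.
Earned Income Credit: £95,200 is at or below the £124,400 threshold, so the full £5,650 applies.
Working Family Credit: £95,200 is below the £137,300 cutoff, so the full £2,150 applies.
Total: £376 + £5,650 + £2,150 = £8,176.

£8,176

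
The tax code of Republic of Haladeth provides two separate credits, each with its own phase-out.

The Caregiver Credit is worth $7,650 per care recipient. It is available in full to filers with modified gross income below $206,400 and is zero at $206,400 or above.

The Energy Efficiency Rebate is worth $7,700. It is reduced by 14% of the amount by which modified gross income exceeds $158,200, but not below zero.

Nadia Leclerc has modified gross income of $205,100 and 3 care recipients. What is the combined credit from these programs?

$24,084

Caregiver Credit: base = 3 × $7,650 = $22,950. $205,100 is below the $206,400 cutoff, so the full $22,950 applies.
Energy Efficiency Rebate: 14% of the $46,900 excess over $158,200 is $6,566; credit = $7,700 − $6,566 = $1,134.
Total: $22,950 + $1,134 = $24,084.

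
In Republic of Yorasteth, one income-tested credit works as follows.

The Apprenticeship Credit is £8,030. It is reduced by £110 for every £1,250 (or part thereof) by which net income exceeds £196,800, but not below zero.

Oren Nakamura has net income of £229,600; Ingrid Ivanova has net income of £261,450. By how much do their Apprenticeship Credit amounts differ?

£2,750

Oren (£229,600): Apprenticeship Credit: income exceeds £196,800 by £32,800, which is 27 full-or-partial £1,250 increments; reduction = 27 × £110 = £2,970, leaving £5,060.
Ingrid (£261,450): Apprenticeship Credit: income exceeds £196,800 by £64,650, which is 52 full-or-partial £1,250 increments; reduction = 52 × £110 = £5,720, leaving £2,310.
Difference: |£5,060 − £2,310| = £2,750.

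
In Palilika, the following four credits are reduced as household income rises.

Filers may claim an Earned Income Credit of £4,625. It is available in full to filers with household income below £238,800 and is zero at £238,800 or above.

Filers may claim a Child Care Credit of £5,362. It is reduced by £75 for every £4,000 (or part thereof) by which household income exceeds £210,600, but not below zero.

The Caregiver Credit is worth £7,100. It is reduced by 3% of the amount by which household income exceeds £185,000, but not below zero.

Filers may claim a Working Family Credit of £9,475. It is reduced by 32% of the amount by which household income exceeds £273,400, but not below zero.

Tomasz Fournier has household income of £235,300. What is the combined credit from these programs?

£24,528

Earned Income Credit: £235,300 is below the £238,800 cutoff, so the full £4,625 applies.
Child Care Credit: income exceeds £210,600 by £24,700, which is 7 full-or-partial £4,000 increments; reduction = 7 × £75 = £525, leaving £4,837.
Caregiver Credit: 3% of the £50,300 excess over £185,000 is £1,509; credit = £7,100 − £1,509 = £5,591.
Working Family Credit: £235,300 is at or below the £273,400 threshold, so the full £9,475 applies.
Total: £4,625 + £4,837 + £5,591 + £9,475 = £24,528.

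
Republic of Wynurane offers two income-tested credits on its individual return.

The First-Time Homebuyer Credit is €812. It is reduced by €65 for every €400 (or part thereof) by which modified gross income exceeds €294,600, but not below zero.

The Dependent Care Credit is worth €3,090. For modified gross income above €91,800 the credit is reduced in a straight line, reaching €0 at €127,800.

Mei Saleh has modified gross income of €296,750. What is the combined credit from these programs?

First-Time Homebuyer Credit: income exceeds €294,600 by €2,150, which is 6 full-or-partial €400 increments; reduction = 6 × €65 = €390, leaving €422.
Dependent Care Credit: €296,750 is at or above €127,800, so the credit is €0.
Total: €422 + €0 = €422.

€422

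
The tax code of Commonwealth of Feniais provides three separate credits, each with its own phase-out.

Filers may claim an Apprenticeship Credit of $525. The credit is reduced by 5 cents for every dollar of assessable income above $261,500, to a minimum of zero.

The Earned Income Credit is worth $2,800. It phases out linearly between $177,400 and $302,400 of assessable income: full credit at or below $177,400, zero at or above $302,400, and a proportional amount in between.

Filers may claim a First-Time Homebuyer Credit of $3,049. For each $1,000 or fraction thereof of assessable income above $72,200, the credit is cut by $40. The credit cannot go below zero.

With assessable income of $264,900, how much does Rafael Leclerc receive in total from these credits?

$1,195

Apprenticeship Credit: 5% of the $3,400 excess over $261,500 is $170; credit = $525 − $170 = $355.
Earned Income Credit: $264,900 is $87,500 into a $125,000 phase-out range, leaving 37,500/125,000 of the credit: $2,800 × 37,500/125,000 = $840.
First-Time Homebuyer Credit: income exceeds $72,200 by $192,700 → 193 increments × $40 = $7,720 ≥ base, so the credit is $0.
Total: $355 + $840 + $0 = $1,195.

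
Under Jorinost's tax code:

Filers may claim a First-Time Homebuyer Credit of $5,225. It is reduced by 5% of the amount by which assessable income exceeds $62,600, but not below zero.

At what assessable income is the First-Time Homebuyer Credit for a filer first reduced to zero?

$167,100

The credit falls by 5% of each dollar above $62,600, so it reaches zero when the excess is $5,225 / 5% = $104,500: income = $62,600 + $104,500 = $167,100.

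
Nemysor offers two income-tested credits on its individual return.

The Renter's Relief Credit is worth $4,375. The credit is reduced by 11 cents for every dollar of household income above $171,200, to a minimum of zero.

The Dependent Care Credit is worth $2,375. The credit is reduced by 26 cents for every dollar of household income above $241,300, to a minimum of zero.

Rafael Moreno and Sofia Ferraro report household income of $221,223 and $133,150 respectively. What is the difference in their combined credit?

Rafael ($221,223): Renter's Relief Credit: 11% of the $50,023 excess over $171,200 is $5,502.53 ≥ base, so the credit is $0. Dependent Care Credit: $221,223 is at or below the $241,300 threshold, so the full $2,375 applies. total $0 + $2,375 = $2,375
Sofia ($133,150): Renter's Relief Credit: $133,150 is at or below the $171,200 threshold, so the full $4,375 applies. Dependent Care Credit: $133,150 is at or below the $241,300 threshold, so the full $2,375 applies. total $4,375 + $2,375 = $6,750
Difference: |$2,375 − $6,750| = $4,375.

$4,375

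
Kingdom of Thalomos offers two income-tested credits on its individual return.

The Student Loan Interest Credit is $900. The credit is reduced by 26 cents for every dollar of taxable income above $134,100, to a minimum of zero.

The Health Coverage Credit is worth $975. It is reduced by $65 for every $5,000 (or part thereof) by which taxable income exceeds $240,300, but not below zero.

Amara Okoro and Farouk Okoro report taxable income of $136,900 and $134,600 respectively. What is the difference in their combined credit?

$598

Amara ($136,900): Student Loan Interest Credit: 26% of the $2,800 excess over $134,100 is $728; credit = $900 − $728 = $172. Health Coverage Credit: $136,900 is at or below the $240,300 threshold, so the full $975 applies. total $172 + $975 = $1,147
Farouk ($134,600): Student Loan Interest Credit: 26% of the $500 excess over $134,100 is $130; credit = $900 − $130 = $770. Health Coverage Credit: $134,600 is at or below the $240,300 threshold, so the full $975 applies. total $770 + $975 = $1,745
Difference: |$1,147 − $1,745| = $598.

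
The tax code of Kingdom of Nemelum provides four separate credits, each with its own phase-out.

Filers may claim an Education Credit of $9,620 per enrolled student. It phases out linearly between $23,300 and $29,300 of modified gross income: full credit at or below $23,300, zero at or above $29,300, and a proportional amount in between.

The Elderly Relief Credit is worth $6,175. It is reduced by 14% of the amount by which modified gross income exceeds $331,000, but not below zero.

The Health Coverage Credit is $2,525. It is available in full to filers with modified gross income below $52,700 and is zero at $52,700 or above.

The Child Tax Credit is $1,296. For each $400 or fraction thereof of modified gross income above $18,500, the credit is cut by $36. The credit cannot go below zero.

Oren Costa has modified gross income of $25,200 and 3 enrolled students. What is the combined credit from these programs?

Education Credit: base = 3 × $9,620 = $28,860. $25,200 is $1,900 into a $6,000 phase-out range, leaving 4,100/6,000 of the credit: $28,860 × 4,100/6,000 = $19,721.
Elderly Relief Credit: $25,200 is at or below the $331,000 threshold, so the full $6,175 applies.
Health Coverage Credit: $25,200 is below the $52,700 cutoff, so the full $2,525 applies.
Child Tax Credit: income exceeds $18,500 by $6,700, which is 17 full-or-partial $400 increments; reduction = 17 × $36 = $612, leaving $684.
Total: $19,721 + $6,175 + $2,525 + $684 = $29,105.

$29,105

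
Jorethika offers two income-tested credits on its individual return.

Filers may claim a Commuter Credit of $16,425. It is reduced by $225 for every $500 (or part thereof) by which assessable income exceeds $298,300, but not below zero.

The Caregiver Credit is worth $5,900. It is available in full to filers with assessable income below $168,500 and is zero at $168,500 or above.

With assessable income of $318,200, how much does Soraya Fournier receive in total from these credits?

Commuter Credit: income exceeds $298,300 by $19,900, which is 40 full-or-partial $500 increments; reduction = 40 × $225 = $9,000, leaving $7,425.
Caregiver Credit: $318,200 meets or exceeds the $168,500 cutoff, so the credit is $0.
Total: $7,425 + $0 = $7,425.

$7,425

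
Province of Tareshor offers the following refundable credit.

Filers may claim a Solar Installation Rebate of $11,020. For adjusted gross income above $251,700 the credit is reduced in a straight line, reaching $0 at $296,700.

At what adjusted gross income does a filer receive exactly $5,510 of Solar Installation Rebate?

$274,200

$5,510 is 5,510/11,020 of the full $11,020, so 5,510/11,020 of the $45,000 range has been used: income = $251,700 + $45,000 × 5,510/11,020 = $274,200.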